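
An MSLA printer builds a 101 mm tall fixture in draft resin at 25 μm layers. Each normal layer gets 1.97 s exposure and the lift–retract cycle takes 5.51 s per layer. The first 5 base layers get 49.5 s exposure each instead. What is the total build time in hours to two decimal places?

Layers = ⌈101/0.025⌉ = 4040.
Bottom layers = 5 × (49.5 + 5.51) = 275.05 s.
Normal layers: 4035 × (1.97 + 5.51) → 30181.8 s.
Total = 275.05 + 30181.8 = 30456.85 s = 8.46 hours.

8.46 hours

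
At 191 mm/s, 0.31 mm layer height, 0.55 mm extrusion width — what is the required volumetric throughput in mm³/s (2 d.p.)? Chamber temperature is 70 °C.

32.57

Bead cross-section = 0.31 × 0.55 = 0.1705 mm².
Q = v·A = 191 × 0.1705 = 32.57 mm³/s.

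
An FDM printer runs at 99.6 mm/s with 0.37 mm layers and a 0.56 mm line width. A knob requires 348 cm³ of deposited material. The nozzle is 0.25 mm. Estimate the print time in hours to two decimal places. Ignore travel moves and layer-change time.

Bead cross-section: 0.37 × 0.56 → 0.2072 mm².
Path length: 348000 mm³ / 0.2072 mm² → 1679536.7 mm.
Extrusion time = 1679536.7 / 99.6, so 16862.8 s.
That's 16862.8 s → 4.68 hours.

4.68 hours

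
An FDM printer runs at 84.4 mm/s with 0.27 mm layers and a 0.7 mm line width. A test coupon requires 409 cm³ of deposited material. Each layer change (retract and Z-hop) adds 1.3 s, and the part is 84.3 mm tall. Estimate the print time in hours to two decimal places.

7.24 hours

Bead cross-section: 0.27 × 0.7 → 0.189 mm².
Path length: 409000 mm³ / 0.189 mm² → 2164021.2 mm.
Extrusion time = 2164021.2 / 84.4 = 25640.1 s.
Number of layers: 84.3 / 0.27 → 313 (rounded up).
Layer-change overhead: 313 × 1.3 → 406.9 s.
Total = 25640.1 + 406.9 = 26047 s = 7.24 hours.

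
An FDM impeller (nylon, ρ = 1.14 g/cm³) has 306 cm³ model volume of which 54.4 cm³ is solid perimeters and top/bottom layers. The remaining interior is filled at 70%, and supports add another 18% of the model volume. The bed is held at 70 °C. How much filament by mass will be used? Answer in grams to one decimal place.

325.6 g

Volume inside the shell: 306 − 54.4 → 251.6 cm³.
Infill volume = 0.70 × 251.6 = 176.12 cm³.
Support = 0.18 × 306, so 55.08 cm³.
Deposited volume: 54.4 + 176.12 + 55.08 → 285.6 cm³.
Mass: 285.6 × 1.14 → 325.584 g.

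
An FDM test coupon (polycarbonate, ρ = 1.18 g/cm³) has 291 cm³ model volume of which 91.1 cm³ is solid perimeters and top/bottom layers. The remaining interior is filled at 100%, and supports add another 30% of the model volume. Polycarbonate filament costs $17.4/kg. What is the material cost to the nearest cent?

Infill region: 291 − 91.1 → 199.9 cm³.
Infill volume = 1.00 × 199.9 = 199.9 cm³.
Support = 0.30 × 291 = 87.3 cm³.
Deposited volume = 91.1 + 199.9 + 87.3 = 378.3 cm³.
Mass = 378.3 × 1.18, so 446.394 g.
At $17.4/kg: 446.394/1000 × 17.4 = $7.77.

$7.77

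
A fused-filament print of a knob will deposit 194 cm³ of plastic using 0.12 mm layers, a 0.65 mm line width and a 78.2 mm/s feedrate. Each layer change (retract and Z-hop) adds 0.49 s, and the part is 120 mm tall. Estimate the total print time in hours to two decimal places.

Bead cross-section: 0.12 × 0.65 → 0.078 mm².
Path length: 194000 mm³ / 0.078 mm² → 2487179.5 mm.
Extrusion time = 2487179.5 / 78.2, so 31805.4 s.
Number of layers: 120 / 0.12 → 1000 (rounded up).
Layer-change overhead = 1000 × 0.49, so 490 s.
Total = 31805.4 + 490 = 32295.4 s = 8.97 hours.

8.97 hours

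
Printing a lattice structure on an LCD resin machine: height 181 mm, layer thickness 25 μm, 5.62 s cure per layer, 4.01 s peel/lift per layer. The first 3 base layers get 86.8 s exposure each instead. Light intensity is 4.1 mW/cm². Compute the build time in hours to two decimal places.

Layer count = ceil(181 / 0.025) = 7240.
Base layers = 3 × (86.8 + 4.01), so 272.43 s.
Normal layers = 7237 × (5.62 + 4.01) = 69692.31 s.
Total = 272.43 + 69692.31 = 69964.74 s = 19.43 hours.

19.43 hours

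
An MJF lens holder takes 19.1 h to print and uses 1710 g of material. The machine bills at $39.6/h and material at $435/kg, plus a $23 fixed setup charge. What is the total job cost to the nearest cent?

Time charge = 39.6 × 19.1 = $756.36.
Material charge = 435 × 1710/1000 = $743.85.
Total = 756.36 + 743.85 + 23 = $1523.21.

$1523.21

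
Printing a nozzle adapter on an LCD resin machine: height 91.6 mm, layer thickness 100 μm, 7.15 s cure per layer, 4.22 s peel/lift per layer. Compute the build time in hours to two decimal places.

Layers = ⌈91.6/0.1⌉ = 916.
Per-layer time: 7.15 + 4.22 → 11.37 s.
Total = 916 × 11.37 = 10414.92 s = 2.89 hours.

2.89 hours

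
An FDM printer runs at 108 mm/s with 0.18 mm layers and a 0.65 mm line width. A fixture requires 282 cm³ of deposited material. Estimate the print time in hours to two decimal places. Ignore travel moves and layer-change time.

6.20 hours

Extrusion cross-section: 0.18 × 0.65 → 0.117 mm².
Path length: 282000 mm³ / 0.117 mm² → 2410256.4 mm.
Extrusion time: 2410256.4 / 108 → 22317.2 s.
In the requested units: 22317.2 s = 6.20 hours.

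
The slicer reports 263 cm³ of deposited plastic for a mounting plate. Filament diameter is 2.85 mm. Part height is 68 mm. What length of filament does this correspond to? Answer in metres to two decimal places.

41.23 m

Filament cross-section = π × (2.85/2)² = 6.3794 mm².
L = 263000 mm³ / 6.3794 mm² = 41226.45 mm, i.e. 41.23 m.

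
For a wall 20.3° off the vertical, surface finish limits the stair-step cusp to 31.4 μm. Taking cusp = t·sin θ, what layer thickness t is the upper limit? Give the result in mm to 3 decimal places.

0.091 mm

Layer height = cusp / sin(20.3°) = 0.0314 / 0.3469 = 0.091 mm.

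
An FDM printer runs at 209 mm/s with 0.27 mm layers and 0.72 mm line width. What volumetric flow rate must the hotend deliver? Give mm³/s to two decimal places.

Extrusion cross-section = 0.27 × 0.72 = 0.1944 mm².
Volumetric flow = 209 × 0.1944 = 40.63 mm³/s.

40.63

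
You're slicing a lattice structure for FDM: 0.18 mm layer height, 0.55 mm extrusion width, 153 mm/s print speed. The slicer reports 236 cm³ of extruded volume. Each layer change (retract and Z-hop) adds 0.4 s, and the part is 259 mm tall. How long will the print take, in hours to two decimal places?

4.49 hours

Bead cross-section = 0.18 × 0.55, so 0.099 mm².
Toolpath length = 236 cm³ / 0.099 mm² = 236000 / 0.099 = 2383838.4 mm.
Print-move time = 2383838.4 / 153, so 15580.6 s.
Number of layers: 259 / 0.18 → 1439 (rounded up).
Layer-change overhead = 1439 × 0.4, so 575.6 s.
Altogether 15580.6 + 575.6 = 16156.2 s, i.e. 4.49 hours.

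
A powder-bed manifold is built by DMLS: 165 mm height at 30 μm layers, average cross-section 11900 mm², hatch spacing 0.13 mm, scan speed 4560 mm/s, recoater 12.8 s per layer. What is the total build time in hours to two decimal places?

50.22 hours

Layer count = ceil(165 / 0.03) = 5500.
Scan path per layer: 11900 / 0.13 → 91538.5 mm.
Laser time per layer = 91538.5 / 4560, so 20.0742 s.
Time per layer = 20.0742 + 12.8 = 32.8742 s.
Build time = 5500 × 32.8742 = 180808.1 s = 50.22 hours.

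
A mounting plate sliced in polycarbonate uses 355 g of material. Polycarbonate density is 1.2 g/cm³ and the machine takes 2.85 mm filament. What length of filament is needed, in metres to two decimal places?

46.37 m

Volume = 355 g / 1.2 g·cm⁻³ = 295.8333 cm³ = 295833.3 mm³.
Filament cross-section = π × (2.85/2)² = 6.3794 mm².
Length = 295833.3 / 6.3794 = 46373.22 mm = 46.37 m.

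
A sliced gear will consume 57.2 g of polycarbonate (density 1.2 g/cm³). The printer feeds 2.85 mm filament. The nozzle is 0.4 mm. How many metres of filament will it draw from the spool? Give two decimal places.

Volume = 57.2 g / 1.2 g·cm⁻³ = 47.6667 cm³ = 47666.7 mm³.
Filament cross-section = π × (2.85/2)² = 6.3794 mm².
Length = 47666.7 / 6.3794 = 7471.97 mm = 7.47 m.

7.47 m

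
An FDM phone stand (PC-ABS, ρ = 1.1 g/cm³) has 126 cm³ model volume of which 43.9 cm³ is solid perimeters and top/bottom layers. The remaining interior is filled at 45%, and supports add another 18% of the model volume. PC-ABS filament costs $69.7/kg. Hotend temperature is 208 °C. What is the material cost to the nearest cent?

Volume inside the shell: 126 − 43.9 → 82.1 cm³.
Deposited infill = 0.45 × 82.1, so 36.945 cm³.
Support = 0.18 × 126, so 22.68 cm³.
Total printed volume: 43.9 + 36.945 + 22.68 → 103.525 cm³.
Mass = 103.525 × 1.1 = 113.8775 g.
At $69.7/kg: 113.8775/1000 × 69.7 = $7.94.

$7.94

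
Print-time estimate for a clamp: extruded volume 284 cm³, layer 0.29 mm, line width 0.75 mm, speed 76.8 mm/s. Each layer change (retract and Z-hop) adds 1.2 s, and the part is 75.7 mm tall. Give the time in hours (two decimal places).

4.81 hours

Bead cross-section = 0.29 × 0.75, so 0.2175 mm².
Toolpath length = 284 cm³ / 0.2175 mm² = 284000 / 0.2175 = 1305747.1 mm.
Extrusion time = 1305747.1 / 76.8, so 17001.9 s.
Number of layers: 75.7 / 0.29 → 262 (rounded up).
Layer-change overhead = 262 × 1.2, so 314.4 s.
Altogether 17001.9 + 314.4 = 17316.3 s, i.e. 4.81 hours.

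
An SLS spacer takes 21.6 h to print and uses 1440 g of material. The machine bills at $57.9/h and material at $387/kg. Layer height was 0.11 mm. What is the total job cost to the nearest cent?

Time charge = 57.9 × 21.6 = $1250.64.
Material cost = 387 × 1440/1000, so $557.28.
Total = 1250.64 + 557.28 = $1807.92.

$1807.92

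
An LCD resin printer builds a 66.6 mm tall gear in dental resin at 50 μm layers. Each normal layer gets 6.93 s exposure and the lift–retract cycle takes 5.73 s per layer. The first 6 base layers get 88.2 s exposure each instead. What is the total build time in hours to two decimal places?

Layer count = ceil(66.6 / 0.05) = 1332.
Base layers = 6 × (88.2 + 5.73) = 563.58 s.
Regular layers = 1326 × (6.93 + 5.73), so 16787.16 s.
Sum: 563.58 + 16787.16 = 17350.74 s → 4.82 hours.

4.82 hours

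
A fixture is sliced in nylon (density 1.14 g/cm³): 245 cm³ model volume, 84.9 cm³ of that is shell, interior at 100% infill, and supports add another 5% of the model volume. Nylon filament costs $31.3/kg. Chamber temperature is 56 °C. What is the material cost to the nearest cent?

$9.18

Interior volume = 245 − 84.9, so 160.1 cm³.
Infill volume = 1.00 × 160.1 = 160.1 cm³.
Support = 0.05 × 245 = 12.25 cm³.
Total printed volume = 84.9 + 160.1 + 12.25, so 257.25 cm³.
Mass = 257.25 × 1.14, so 293.265 g.
Cost = 293.265 g / 1000 × $31.3/kg = $9.18.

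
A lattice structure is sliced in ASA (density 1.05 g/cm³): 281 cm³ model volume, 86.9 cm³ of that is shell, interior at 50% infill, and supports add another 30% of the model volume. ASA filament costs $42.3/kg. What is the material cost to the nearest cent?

Volume inside the shell: 281 − 86.9 → 194.1 cm³.
Infill deposited: 0.50 × 194.1 → 97.05 cm³.
Support = 0.30 × 281, so 84.3 cm³.
Deposited volume = 86.9 + 97.05 + 84.3, so 268.25 cm³.
Mass = 268.25 × 1.05, so 281.6625 g.
At $42.3/kg: 281.6625/1000 × 42.3 = $11.91.

$11.91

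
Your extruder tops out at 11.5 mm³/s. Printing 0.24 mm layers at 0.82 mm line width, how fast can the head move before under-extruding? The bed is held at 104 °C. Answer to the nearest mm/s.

58 mm/s

Bead cross-section = 0.24 × 0.82 = 0.1968 mm².
Max speed = 11.5 / 0.1968 = 58.43 ≈ 58 mm/s.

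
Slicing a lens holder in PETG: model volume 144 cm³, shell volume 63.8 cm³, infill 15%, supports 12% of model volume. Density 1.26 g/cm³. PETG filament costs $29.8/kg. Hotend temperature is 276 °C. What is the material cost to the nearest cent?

Volume inside the shell = 144 − 63.8 = 80.2 cm³.
Infill volume: 0.15 × 80.2 → 12.03 cm³.
Support = 0.12 × 144, so 17.28 cm³.
Total extruded: 63.8 + 12.03 + 17.28 → 93.11 cm³.
Mass = 93.11 × 1.26, so 117.3186 g.
At $29.8/kg: 117.3186/1000 × 29.8 = $3.50.

$3.50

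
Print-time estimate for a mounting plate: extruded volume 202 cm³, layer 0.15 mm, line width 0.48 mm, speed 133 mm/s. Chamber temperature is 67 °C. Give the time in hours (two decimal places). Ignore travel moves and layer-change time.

5.86 hours

Bead cross-section: 0.15 × 0.48 → 0.072 mm².
Toolpath length = 202 cm³ / 0.072 mm² = 202000 / 0.072 = 2805555.6 mm.
Extrusion time = 2805555.6 / 133, so 21094.4 s.
That's 21094.4 s → 5.86 hours.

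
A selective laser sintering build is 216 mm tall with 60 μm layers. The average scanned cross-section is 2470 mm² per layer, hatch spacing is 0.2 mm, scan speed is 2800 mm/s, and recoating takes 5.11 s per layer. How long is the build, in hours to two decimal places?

Layers = ⌈216/0.06⌉ = 3600.
Hatch length per layer = 2470 / 0.2 = 12350 mm.
Laser time per layer = 12350 / 2800, so 4.4107 s.
Per-layer time: 4.4107 + 5.11 → 9.5207 s.
3600 layers × 9.5207 s/layer = 34274.52 s, i.e. 9.52 hours.

9.52 hours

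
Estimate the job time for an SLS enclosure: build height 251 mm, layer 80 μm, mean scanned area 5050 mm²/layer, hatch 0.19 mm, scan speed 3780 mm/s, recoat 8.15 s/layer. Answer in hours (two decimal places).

Number of layers: 251 / 0.08 → 3138 (rounded up).
Hatch length per layer = 5050 / 0.19 = 26578.9 mm.
Scan time per layer: 26578.9 / 3780 → 7.0315 s.
Time per layer = 7.0315 + 8.15 = 15.1815 s.
3138 layers × 15.1815 s/layer = 47639.547 s, i.e. 13.23 hours.

13.23 hours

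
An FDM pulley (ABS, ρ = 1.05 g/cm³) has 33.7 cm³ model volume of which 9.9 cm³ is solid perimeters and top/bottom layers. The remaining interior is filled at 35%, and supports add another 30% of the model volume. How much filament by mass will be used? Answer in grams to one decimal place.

Volume inside the shell: 33.7 − 9.9 → 23.8 cm³.
Infill volume = 0.35 × 23.8, so 8.33 cm³.
Support = 0.30 × 33.7, so 10.11 cm³.
Deposited volume: 9.9 + 8.33 + 10.11 → 28.34 cm³.
Mass = 28.34 × 1.05 = 29.757 g.

29.8 g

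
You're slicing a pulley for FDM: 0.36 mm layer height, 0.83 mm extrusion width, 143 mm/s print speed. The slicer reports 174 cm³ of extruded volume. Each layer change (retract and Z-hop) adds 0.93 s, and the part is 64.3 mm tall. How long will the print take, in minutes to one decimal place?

Line area = 0.36 × 0.83, so 0.2988 mm².
Path length: 174000 mm³ / 0.2988 mm² → 582329.3 mm.
Print-move time = 582329.3 / 143, so 4072.2 s.
Layers = ⌈64.3/0.36⌉ = 179.
Layer-change overhead = 179 × 0.93 = 166.47 s.
Total = 4072.2 + 166.47 = 4238.67 s = 70.6 minutes.

70.6 minutes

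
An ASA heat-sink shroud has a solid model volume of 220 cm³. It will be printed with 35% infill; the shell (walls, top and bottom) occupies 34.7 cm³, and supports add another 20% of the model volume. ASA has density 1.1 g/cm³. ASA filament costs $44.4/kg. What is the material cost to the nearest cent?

Infill region = 220 − 34.7 = 185.3 cm³.
Deposited infill = 0.35 × 185.3, so 64.855 cm³.
Support = 0.20 × 220, so 44 cm³.
Total printed volume = 34.7 + 64.855 + 44 = 143.555 cm³.
Mass = 143.555 × 1.1, so 157.9105 g.
At $44.4/kg: 157.9105/1000 × 44.4 = $7.01.

$7.01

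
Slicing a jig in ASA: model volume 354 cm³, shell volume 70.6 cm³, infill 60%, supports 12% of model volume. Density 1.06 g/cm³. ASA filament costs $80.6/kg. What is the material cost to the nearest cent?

Volume inside the shell = 354 − 70.6 = 283.4 cm³.
Infill volume: 0.60 × 283.4 → 170.04 cm³.
Support = 0.12 × 354 = 42.48 cm³.
Deposited volume: 70.6 + 170.04 + 42.48 → 283.12 cm³.
Mass: 283.12 × 1.06 → 300.1072 g.
Cost = 300.1072 g / 1000 × $80.6/kg = $24.19.

$24.19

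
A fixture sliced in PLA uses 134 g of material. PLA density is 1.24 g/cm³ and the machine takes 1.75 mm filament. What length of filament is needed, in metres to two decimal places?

Volume = 134 g / 1.24 g·cm⁻³ = 108.0645 cm³ = 108064.5 mm³.
Cross-section of 1.75 mm filament: π·(1.75/2)² = 2.4053 mm².
L = V/A = 108064.5/2.4053 = 44927.66 mm → 44.93 m.

44.93 m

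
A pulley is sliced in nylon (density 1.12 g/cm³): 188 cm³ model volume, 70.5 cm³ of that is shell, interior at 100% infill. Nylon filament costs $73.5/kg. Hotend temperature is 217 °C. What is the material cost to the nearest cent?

Infill region = 188 − 70.5 = 117.5 cm³.
Deposited infill = 1.00 × 117.5, so 117.5 cm³.
Total extruded: 70.5 + 117.5 → 188 cm³.
Mass = 188 × 1.12 = 210.56 g.
At $73.5/kg: 210.56/1000 × 73.5 = $15.48.

$15.48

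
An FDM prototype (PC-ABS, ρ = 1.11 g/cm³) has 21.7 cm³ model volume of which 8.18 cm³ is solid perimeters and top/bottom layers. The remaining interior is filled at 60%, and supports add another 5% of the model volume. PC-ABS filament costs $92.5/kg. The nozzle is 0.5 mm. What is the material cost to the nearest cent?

$1.78

Interior volume = 21.7 − 8.18, so 13.52 cm³.
Deposited infill = 0.60 × 13.52 = 8.112 cm³.
Support: 0.05 × 21.7 → 1.085 cm³.
Total extruded = 8.18 + 8.112 + 1.085 = 17.377 cm³.
Mass = 17.377 × 1.11 = 19.28847 g.
Cost = 19.28847 g / 1000 × $92.5/kg = $1.78.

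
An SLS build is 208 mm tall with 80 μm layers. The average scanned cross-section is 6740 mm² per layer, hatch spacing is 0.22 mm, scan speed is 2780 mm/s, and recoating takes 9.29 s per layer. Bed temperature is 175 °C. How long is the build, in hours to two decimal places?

Layer count = ceil(208 / 0.08) = 2600.
Scan path per layer = 6740 / 0.22 = 30636.4 mm.
Laser time per layer: 30636.4 / 2780 → 11.0203 s.
Layer cycle: 11.0203 + 9.29 → 20.3103 s.
Total: 2600 × 20.3103 s = 52806.78 s → 14.67 hours.

14.67 hours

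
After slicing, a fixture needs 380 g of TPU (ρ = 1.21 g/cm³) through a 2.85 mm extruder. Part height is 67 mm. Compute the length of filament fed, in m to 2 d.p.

49.23 m

Volume = 380 g / 1.21 g·cm⁻³ = 314.0496 cm³ = 314049.6 mm³.
Filament cross-section = π × (2.85/2)² = 6.3794 mm².
Length = 314049.6 / 6.3794 = 49228.7 mm = 49.23 m.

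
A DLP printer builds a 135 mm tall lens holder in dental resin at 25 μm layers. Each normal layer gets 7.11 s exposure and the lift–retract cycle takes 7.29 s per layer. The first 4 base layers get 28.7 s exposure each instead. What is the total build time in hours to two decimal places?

Number of layers: 135 / 0.025 → 5400 (rounded up).
Base layers = 4 × (28.7 + 7.29) = 143.96 s.
Remaining layers = 5396 × (7.11 + 7.29), so 77702.4 s.
Total = 143.96 + 77702.4 = 77846.36 s = 21.62 hours.

21.62 hours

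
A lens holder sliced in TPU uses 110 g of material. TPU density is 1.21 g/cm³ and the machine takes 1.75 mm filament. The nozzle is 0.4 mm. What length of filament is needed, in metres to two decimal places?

37.80 m

Volume = 110 g / 1.21 g·cm⁻³ = 90.9091 cm³ = 90909.1 mm³.
Filament cross-section = π × (1.75/2)² = 2.4053 mm².
L = V/A = 90909.1/2.4053 = 37795.33 mm → 37.80 m.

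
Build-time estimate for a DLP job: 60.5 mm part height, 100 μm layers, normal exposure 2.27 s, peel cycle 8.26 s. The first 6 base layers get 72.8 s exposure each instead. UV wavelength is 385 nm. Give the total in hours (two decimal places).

Layer count = ceil(60.5 / 0.1) = 605.
Base layers = 6 × (72.8 + 8.26), so 486.36 s.
Regular layers = 599 × (2.27 + 8.26), so 6307.47 s.
Total = 486.36 + 6307.47 = 6793.83 s = 1.89 hours.

1.89 hours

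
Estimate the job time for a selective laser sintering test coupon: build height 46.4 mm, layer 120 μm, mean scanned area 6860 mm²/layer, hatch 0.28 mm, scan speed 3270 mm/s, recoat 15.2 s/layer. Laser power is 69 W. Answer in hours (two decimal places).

Layers = ⌈46.4/0.12⌉ = 387.
Scan path per layer = 6860 / 0.28, so 24500 mm.
Laser time per layer = 24500 / 3270, so 7.4924 s.
Time per layer = 7.4924 + 15.2, so 22.6924 s.
Total: 387 × 22.6924 s = 8781.9588 s → 2.44 hours.

2.44 hours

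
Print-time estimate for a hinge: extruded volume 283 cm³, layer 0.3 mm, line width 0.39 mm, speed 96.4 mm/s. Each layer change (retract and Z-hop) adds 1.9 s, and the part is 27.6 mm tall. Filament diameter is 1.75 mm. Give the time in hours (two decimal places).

7.02 hours

Line area = 0.3 × 0.39 = 0.117 mm².
Toolpath length = 283 cm³ / 0.117 mm² = 283000 / 0.117 = 2418803.4 mm.
Extrusion time = 2418803.4 / 96.4, so 25091.3 s.
Layer count = ceil(27.6 / 0.3) = 92.
Layer-change overhead = 92 × 1.9, so 174.8 s.
Total = 25091.3 + 174.8 = 25266.1 s = 7.02 hours.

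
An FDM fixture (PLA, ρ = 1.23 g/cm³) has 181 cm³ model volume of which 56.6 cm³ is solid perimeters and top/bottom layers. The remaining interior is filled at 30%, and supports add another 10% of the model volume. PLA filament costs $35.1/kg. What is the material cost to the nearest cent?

$4.84

Infill region: 181 − 56.6 → 124.4 cm³.
Infill volume: 0.30 × 124.4 → 37.32 cm³.
Support = 0.10 × 181 = 18.1 cm³.
Deposited volume = 56.6 + 37.32 + 18.1, so 112.02 cm³.
Mass: 112.02 × 1.23 → 137.7846 g.
At $35.1/kg: 137.7846/1000 × 35.1 = $4.84.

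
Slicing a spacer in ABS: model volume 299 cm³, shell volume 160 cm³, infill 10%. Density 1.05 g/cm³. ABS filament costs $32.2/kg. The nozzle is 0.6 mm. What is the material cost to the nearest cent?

$5.88

Infill region = 299 − 160, so 139 cm³.
Deposited infill: 0.10 × 139 → 13.9 cm³.
Total printed volume = 160 + 13.9 = 173.9 cm³.
Mass = 173.9 × 1.05, so 182.595 g.
At $32.2/kg: 182.595/1000 × 32.2 = $5.88.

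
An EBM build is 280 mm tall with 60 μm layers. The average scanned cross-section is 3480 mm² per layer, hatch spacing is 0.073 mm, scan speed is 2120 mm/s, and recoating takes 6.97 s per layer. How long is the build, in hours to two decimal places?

Layer count = ceil(280 / 0.06) = 4667.
Scan path per layer = 3480 / 0.073 = 47671.2 mm.
Per-layer scan time = 47671.2 / 2120 = 22.4864 s.
Time per layer: 22.4864 + 6.97 → 29.4564 s.
4667 layers × 29.4564 s/layer = 137473.0188 s, i.e. 38.19 hours.

38.19 hours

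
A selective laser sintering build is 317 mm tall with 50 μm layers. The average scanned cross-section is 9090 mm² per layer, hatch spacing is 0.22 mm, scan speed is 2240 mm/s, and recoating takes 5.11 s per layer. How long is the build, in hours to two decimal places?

41.48 hours

Layer count = ceil(317 / 0.05) = 6340.
Per-layer scan distance: 9090 / 0.22 → 41318.2 mm.
Scan time per layer = 41318.2 / 2240, so 18.4456 s.
Time per layer: 18.4456 + 5.11 → 23.5556 s.
6340 layers × 23.5556 s/layer = 149342.504 s, i.e. 41.48 hours.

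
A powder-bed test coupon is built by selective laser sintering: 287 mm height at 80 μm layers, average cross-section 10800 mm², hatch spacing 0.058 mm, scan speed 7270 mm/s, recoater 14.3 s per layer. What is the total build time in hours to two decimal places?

39.78 hours

Layer count = ceil(287 / 0.08) = 3588.
Hatch length per layer: 10800 / 0.058 → 186206.9 mm.
Per-layer scan time = 186206.9 / 7270 = 25.6131 s.
Time per layer = 25.6131 + 14.3, so 39.9131 s.
Total: 3588 × 39.9131 s = 143208.2028 s → 39.78 hours.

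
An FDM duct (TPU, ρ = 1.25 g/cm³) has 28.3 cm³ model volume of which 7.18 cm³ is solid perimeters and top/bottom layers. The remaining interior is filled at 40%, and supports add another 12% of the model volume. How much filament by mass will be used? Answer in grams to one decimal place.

23.8 g

Interior volume: 28.3 − 7.18 → 21.12 cm³.
Infill volume = 0.40 × 21.12 = 8.448 cm³.
Support = 0.12 × 28.3, so 3.396 cm³.
Total extruded: 7.18 + 8.448 + 3.396 → 19.024 cm³.
Mass = 19.024 × 1.25, so 23.78 g.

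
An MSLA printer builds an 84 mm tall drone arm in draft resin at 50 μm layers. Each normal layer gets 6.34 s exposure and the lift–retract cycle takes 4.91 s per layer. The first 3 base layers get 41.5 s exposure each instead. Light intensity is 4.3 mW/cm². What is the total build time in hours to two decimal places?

Number of layers: 84 / 0.05 → 1680 (rounded up).
Bottom layers: 3 × (41.5 + 4.91) → 139.23 s.
Remaining layers: 1677 × (6.34 + 4.91) → 18866.25 s.
Sum: 139.23 + 18866.25 = 19005.48 s → 5.28 hours.

5.28 hours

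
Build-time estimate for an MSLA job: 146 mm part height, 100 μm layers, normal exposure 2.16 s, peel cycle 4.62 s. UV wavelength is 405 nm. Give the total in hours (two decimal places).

Layer count = ceil(146 / 0.1) = 1460.
Each layer takes = 2.16 + 4.62, so 6.78 s.
Build time: 1460 × 6.78 s = 9898.8 s, i.e. 2.75 hours.

2.75 hours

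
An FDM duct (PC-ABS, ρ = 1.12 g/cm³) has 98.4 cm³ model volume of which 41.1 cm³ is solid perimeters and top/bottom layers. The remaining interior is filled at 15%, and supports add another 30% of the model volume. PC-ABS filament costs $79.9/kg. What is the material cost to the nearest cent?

$7.09

Infill region: 98.4 − 41.1 → 57.3 cm³.
Deposited infill = 0.15 × 57.3 = 8.595 cm³.
Support = 0.30 × 98.4, so 29.52 cm³.
Total printed volume = 41.1 + 8.595 + 29.52, so 79.215 cm³.
Mass: 79.215 × 1.12 → 88.7208 g.
Cost = 88.7208 g / 1000 × $79.9/kg = $7.09.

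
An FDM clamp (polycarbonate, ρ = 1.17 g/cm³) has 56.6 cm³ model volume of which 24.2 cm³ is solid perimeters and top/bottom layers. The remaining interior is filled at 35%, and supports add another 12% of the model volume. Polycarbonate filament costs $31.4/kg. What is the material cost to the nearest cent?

Infill region: 56.6 − 24.2 → 32.4 cm³.
Infill deposited: 0.35 × 32.4 → 11.34 cm³.
Support: 0.12 × 56.6 → 6.792 cm³.
Total extruded = 24.2 + 11.34 + 6.792 = 42.332 cm³.
Mass = 42.332 × 1.17 = 49.52844 g.
Cost = 49.52844 g / 1000 × $31.4/kg = $1.56.

$1.56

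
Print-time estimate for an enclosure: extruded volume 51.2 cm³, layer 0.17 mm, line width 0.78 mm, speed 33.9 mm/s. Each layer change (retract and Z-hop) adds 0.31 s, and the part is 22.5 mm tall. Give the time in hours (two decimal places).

3.18 hours

Bead cross-section = 0.17 × 0.78 = 0.1326 mm².
Toolpath length = 51.2 cm³ / 0.1326 mm² = 51200 / 0.1326 = 386123.7 mm.
Extrusion time = 386123.7 / 33.9, so 11390.1 s.
Layer count = ceil(22.5 / 0.17) = 133.
Layer-change overhead = 133 × 0.31 = 41.23 s.
Total = 11390.1 + 41.23 = 11431.33 s = 3.18 hours.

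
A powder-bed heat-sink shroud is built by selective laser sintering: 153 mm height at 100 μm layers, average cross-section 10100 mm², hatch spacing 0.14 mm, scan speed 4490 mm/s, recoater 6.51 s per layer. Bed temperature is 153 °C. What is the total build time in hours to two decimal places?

Layers = ⌈153/0.1⌉ = 1530.
Hatch length per layer = 10100 / 0.14 = 72142.9 mm.
Per-layer scan time = 72142.9 / 4490 = 16.0675 s.
Per-layer time: 16.0675 + 6.51 → 22.5775 s.
Build time = 1530 × 22.5775 = 34543.575 s = 9.60 hours.

9.60 hours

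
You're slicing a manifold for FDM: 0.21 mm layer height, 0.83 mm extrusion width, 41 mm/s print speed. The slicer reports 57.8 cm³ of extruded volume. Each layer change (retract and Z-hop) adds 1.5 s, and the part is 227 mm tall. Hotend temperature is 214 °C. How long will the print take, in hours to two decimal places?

Bead cross-section = 0.21 × 0.83, so 0.1743 mm².
Toolpath length = 57.8 cm³ / 0.1743 mm² = 57800 / 0.1743 = 331612.2 mm.
Extrusion time: 331612.2 / 41 → 8088.1 s.
Layers = ⌈227/0.21⌉ = 1081.
Z-hop total = 1081 × 1.5, so 1621.5 s.
Total = 8088.1 + 1621.5 = 9709.6 s = 2.70 hours.

2.70 hours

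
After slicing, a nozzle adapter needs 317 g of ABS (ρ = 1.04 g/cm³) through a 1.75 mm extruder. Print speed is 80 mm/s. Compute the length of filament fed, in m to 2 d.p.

Volume = 317 g / 1.04 g·cm⁻³ = 304.8077 cm³ = 304807.7 mm³.
Cross-section of 1.75 mm filament: π·(1.75/2)² = 2.4053 mm².
L = V/A = 304807.7/2.4053 = 126723.36 mm → 126.72 m.

126.72 m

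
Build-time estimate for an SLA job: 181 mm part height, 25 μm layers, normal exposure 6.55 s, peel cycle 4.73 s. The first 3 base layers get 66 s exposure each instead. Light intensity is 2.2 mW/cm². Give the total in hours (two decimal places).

Layers = ⌈181/0.025⌉ = 7240.
Base layers: 3 × (66 + 4.73) → 212.19 s.
Regular layers = 7237 × (6.55 + 4.73), so 81633.36 s.
Sum: 212.19 + 81633.36 = 81845.55 s → 22.73 hours.

22.73 hours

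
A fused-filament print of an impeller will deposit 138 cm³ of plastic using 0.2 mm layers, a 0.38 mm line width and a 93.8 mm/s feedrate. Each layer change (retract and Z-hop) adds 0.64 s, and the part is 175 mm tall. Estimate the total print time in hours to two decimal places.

Line area: 0.2 × 0.38 → 0.076 mm².
Total extruded path = 138000/0.076 = 1815789.5 mm.
Print-move time = 1815789.5 / 93.8, so 19358.1 s.
Number of layers: 175 / 0.2 → 875 (rounded up).
Z-hop total = 875 × 0.64, so 560 s.
Total = 19358.1 + 560 = 19918.1 s = 5.53 hours.

5.53 hours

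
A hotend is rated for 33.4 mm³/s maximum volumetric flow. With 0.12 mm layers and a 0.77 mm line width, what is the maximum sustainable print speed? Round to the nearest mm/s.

361 mm/s

A = 0.12 × 0.77, so 0.0924 mm².
v_max = Q/A = 33.4/0.0924 = 361.47 mm/s → 361 mm/s.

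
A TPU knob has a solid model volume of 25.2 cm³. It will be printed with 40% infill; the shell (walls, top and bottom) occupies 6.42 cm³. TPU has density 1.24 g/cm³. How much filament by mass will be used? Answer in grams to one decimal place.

17.3 g

Interior volume = 25.2 − 6.42, so 18.78 cm³.
Infill deposited = 0.40 × 18.78 = 7.512 cm³.
Total printed volume = 6.42 + 7.512, so 13.932 cm³.
Mass: 13.932 × 1.24 → 17.27568 g.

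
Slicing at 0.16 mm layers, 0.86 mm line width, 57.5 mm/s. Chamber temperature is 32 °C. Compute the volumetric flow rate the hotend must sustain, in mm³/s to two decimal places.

A = 0.16 × 0.86 = 0.1376 mm².
Q = v·A = 57.5 × 0.1376 = 7.91 mm³/s.

7.91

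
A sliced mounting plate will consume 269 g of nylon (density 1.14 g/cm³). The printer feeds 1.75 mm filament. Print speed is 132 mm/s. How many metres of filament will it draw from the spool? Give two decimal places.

98.10 m

Volume = 269 g / 1.14 g·cm⁻³ = 235.9649 cm³ = 235964.9 mm³.
A = π r² = π × 0.875² = 2.4053 mm².
Length = 235964.9 / 2.4053 = 98102.07 mm = 98.10 m.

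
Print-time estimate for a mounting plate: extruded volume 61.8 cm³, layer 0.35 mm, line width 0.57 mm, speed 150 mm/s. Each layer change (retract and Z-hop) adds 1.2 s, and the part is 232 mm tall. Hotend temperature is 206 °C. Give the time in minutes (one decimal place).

47.7 minutes

Bead cross-section: 0.35 × 0.57 → 0.1995 mm².
Total extruded path = 61800/0.1995 = 309774.4 mm.
Time extruding: 309774.4 / 150 → 2065.2 s.
Layers = ⌈232/0.35⌉ = 663.
Non-print overhead: 663 × 1.2 → 795.6 s.
Total = 2065.2 + 795.6 = 2860.8 s = 47.7 minutes.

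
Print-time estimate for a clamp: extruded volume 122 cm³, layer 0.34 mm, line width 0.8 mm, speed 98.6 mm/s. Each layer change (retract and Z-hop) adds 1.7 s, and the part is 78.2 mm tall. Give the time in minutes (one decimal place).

82.3 minutes

Extrusion cross-section = 0.34 × 0.8, so 0.272 mm².
Path length: 122000 mm³ / 0.272 mm² → 448529.4 mm.
Print-move time = 448529.4 / 98.6, so 4549 s.
Layers = ⌈78.2/0.34⌉ = 230.
Layer-change overhead = 230 × 1.7, so 391 s.
Total = 4549 + 391 = 4940 s = 82.3 minutes.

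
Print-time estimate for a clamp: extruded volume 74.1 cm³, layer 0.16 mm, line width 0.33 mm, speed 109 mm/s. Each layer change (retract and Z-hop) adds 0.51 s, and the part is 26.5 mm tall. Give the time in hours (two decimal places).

3.60 hours

Bead cross-section: 0.16 × 0.33 → 0.0528 mm².
Path length: 74100 mm³ / 0.0528 mm² → 1403409.1 mm.
Print-move time: 1403409.1 / 109 → 12875.3 s.
Layer count = ceil(26.5 / 0.16) = 166.
Non-print overhead = 166 × 0.51, so 84.66 s.
Total = 12875.3 + 84.66 = 12959.96 s = 3.60 hours.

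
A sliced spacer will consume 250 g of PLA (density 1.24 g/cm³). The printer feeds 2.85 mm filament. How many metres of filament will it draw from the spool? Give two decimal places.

31.60 m

Volume = 250 g / 1.24 g·cm⁻³ = 201.6129 cm³ = 201612.9 mm³.
A = π r² = π × 1.425² = 6.3794 mm².
Length = 201612.9 / 6.3794 = 31603.74 mm = 31.60 m.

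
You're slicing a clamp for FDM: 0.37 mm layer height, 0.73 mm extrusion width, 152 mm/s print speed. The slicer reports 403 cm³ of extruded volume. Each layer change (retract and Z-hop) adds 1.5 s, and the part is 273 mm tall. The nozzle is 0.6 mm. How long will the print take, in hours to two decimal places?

Line area: 0.37 × 0.73 → 0.2701 mm².
Toolpath length = 403 cm³ / 0.2701 mm² = 403000 / 0.2701 = 1492040 mm.
Time extruding = 1492040 / 152 = 9816.1 s.
Layer count = ceil(273 / 0.37) = 738.
Layer-change overhead: 738 × 1.5 → 1107 s.
Altogether 9816.1 + 1107 = 10923.1 s, i.e. 3.03 hours.

3.03 hours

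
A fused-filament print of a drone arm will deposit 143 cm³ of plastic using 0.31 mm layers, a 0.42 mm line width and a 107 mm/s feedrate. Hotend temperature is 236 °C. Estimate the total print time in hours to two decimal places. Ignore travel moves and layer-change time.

Line area: 0.31 × 0.42 → 0.1302 mm².
Path length: 143000 mm³ / 0.1302 mm² → 1098310.3 mm.
Time extruding = 1098310.3 / 107, so 10264.6 s.
10264.6 s = 2.85 hours.

2.85 hours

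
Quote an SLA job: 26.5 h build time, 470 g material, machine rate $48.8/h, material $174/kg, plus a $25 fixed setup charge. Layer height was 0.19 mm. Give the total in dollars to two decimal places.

$1399.98

Machine cost = 48.8 × 26.5 = $1293.20.
Material charge: 174 × 470/1000 → $81.78.
Total = 1293.20 + 81.78 + 25 = $1399.98.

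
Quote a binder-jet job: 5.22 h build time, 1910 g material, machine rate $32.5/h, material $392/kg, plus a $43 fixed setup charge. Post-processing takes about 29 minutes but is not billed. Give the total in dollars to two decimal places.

$961.37

Time charge: 32.5 × 5.22 → $169.65.
Feedstock cost: 392 × 1910/1000 → $748.72.
Total = 169.65 + 748.72 + 43 = $961.37.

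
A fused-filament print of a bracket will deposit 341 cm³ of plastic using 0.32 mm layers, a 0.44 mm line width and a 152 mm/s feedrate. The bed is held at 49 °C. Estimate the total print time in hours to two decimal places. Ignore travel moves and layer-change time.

4.43 hours

Line area = 0.32 × 0.44, so 0.1408 mm².
Toolpath length = 341 cm³ / 0.1408 mm² = 341000 / 0.1408 = 2421875 mm.
Print-move time: 2421875 / 152 → 15933.4 s.
15933.4 s = 4.43 hours.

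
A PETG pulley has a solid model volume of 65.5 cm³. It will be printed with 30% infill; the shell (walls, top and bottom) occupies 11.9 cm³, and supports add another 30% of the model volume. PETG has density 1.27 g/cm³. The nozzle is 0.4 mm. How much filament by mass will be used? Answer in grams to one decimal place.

60.5 g

Infill region = 65.5 − 11.9 = 53.6 cm³.
Infill deposited: 0.30 × 53.6 → 16.08 cm³.
Support = 0.30 × 65.5, so 19.65 cm³.
Total printed volume = 11.9 + 16.08 + 19.65 = 47.63 cm³.
Mass: 47.63 × 1.27 → 60.4901 g.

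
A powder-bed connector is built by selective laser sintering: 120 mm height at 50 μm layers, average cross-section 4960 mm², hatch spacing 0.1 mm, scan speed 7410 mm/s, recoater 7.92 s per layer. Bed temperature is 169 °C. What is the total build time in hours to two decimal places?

Number of layers: 120 / 0.05 → 2400 (rounded up).
Hatch length per layer = 4960 / 0.1 = 49600 mm.
Scan time per layer = 49600 / 7410, so 6.6937 s.
Per-layer time = 6.6937 + 7.92, so 14.6137 s.
2400 layers × 14.6137 s/layer = 35072.88 s, i.e. 9.74 hours.

9.74 hours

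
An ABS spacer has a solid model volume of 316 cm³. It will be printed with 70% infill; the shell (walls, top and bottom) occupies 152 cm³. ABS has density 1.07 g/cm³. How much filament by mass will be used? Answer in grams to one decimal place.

285.5 g

Interior volume: 316 − 152 → 164 cm³.
Deposited infill: 0.70 × 164 → 114.8 cm³.
Deposited volume = 152 + 114.8 = 266.8 cm³.
Mass = 266.8 × 1.07 = 285.476 g.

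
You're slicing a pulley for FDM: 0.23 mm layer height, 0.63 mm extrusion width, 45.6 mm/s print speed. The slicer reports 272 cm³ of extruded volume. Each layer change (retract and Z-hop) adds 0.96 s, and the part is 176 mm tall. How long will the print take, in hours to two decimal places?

Line area: 0.23 × 0.63 → 0.1449 mm².
Toolpath length = 272 cm³ / 0.1449 mm² = 272000 / 0.1449 = 1877156.7 mm.
Extrusion time = 1877156.7 / 45.6 = 41165.7 s.
Layer count = ceil(176 / 0.23) = 766.
Non-print overhead = 766 × 0.96 = 735.36 s.
Total = 41165.7 + 735.36 = 41901.06 s = 11.64 hours.

11.64 hours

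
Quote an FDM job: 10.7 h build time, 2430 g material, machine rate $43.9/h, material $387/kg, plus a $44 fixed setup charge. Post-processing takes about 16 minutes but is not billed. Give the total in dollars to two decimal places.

$1454.14

Machine cost = 43.9 × 10.7, so $469.73.
Material cost = 387 × 2430/1000, so $940.41.
Total = 469.73 + 940.41 + 44 = $1454.14.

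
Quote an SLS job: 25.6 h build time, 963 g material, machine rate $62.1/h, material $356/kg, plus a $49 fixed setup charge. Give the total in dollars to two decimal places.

$1981.59

Machine-time cost = 62.1 × 25.6, so $1589.76.
Material charge = 356 × 963/1000, so $342.828.
Total = 1589.76 + 342.828 + 49 = 1981.588 ≈ $1981.59.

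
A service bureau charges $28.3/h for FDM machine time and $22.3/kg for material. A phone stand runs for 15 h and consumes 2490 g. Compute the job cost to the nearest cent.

Time charge = 28.3 × 15, so $424.50.
Feedstock cost = 22.3 × 2490/1000 = $55.527.
Total = 424.50 + 55.527 = 480.027 ≈ $480.03.

$480.03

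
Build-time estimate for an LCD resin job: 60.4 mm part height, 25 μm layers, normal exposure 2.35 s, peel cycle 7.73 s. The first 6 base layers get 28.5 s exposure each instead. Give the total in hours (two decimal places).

6.81 hours

Layer count = ceil(60.4 / 0.025) = 2416.
Base layers = 6 × (28.5 + 7.73), so 217.38 s.
Normal layers: 2410 × (2.35 + 7.73) → 24292.8 s.
Total = 217.38 + 24292.8 = 24510.18 s = 6.81 hours.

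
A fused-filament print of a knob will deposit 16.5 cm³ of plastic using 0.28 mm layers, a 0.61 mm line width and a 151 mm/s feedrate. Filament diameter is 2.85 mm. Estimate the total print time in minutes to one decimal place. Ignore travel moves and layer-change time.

Line area: 0.28 × 0.61 → 0.1708 mm².
Total extruded path = 16500/0.1708 = 96604.2 mm.
Time extruding: 96604.2 / 151 → 639.8 s.
That's 639.8 s → 10.7 minutes.

10.7 minutes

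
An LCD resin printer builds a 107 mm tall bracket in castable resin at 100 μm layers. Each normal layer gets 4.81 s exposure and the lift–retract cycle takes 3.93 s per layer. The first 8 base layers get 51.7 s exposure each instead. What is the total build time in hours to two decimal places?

2.70 hours

Number of layers: 107 / 0.1 → 1070 (rounded up).
Burn-in layers: 8 × (51.7 + 3.93) → 445.04 s.
Remaining layers = 1062 × (4.81 + 3.93), so 9281.88 s.
Sum: 445.04 + 9281.88 = 9726.92 s → 2.70 hours.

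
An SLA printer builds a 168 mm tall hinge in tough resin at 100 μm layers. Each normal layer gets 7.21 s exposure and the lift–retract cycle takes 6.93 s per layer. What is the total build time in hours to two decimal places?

6.60 hours

Number of layers: 168 / 0.1 → 1680 (rounded up).
Each layer takes: 7.21 + 6.93 → 14.14 s.
Total = 1680 × 14.14 = 23755.2 s = 6.60 hours.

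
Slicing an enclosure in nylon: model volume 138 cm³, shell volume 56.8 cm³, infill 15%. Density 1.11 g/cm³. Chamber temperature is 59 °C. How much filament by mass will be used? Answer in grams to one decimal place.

Infill region = 138 − 56.8, so 81.2 cm³.
Infill deposited = 0.15 × 81.2 = 12.18 cm³.
Total extruded = 56.8 + 12.18 = 68.98 cm³.
Mass = 68.98 × 1.11, so 76.5678 g.

76.6 g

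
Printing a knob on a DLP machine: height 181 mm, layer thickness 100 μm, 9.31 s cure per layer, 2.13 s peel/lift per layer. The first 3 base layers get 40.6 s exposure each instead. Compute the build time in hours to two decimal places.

Layers = ⌈181/0.1⌉ = 1810.
Base layers = 3 × (40.6 + 2.13), so 128.19 s.
Normal layers = 1807 × (9.31 + 2.13), so 20672.08 s.
Total = 128.19 + 20672.08 = 20800.27 s = 5.78 hours.

5.78 hours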